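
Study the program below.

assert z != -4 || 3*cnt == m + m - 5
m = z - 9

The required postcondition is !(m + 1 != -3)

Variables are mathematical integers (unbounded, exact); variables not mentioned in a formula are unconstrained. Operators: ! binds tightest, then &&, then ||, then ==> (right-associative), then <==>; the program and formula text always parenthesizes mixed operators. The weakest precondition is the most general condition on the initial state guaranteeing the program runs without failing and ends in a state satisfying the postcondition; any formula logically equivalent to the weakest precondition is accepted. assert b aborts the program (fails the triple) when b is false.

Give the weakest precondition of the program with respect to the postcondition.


Working backward. After the program, the postcondition !(m + 1 != -3) must hold; in canonical form it is !(m != -4).
Before m := z - 9: !(z != 5)
Before assert z != -4 || 3*cnt == m + m - 5: (z != -4 || 3*cnt == 2*m - 5) && (!(z != 5))
Answer: WP = (z != -4 || 3*cnt == 2*m - 5) && (!(z != 5))


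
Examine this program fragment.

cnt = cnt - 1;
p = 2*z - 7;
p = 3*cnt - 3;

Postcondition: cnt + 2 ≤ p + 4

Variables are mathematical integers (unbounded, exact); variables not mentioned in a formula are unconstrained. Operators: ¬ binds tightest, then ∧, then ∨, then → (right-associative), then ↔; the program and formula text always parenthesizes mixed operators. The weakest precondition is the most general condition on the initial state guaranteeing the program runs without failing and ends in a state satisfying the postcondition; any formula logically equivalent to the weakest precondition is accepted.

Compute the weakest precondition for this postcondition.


Working backward. After the program, the postcondition cnt + 2 ≤ p + 4 must hold; in canonical form it is cnt ≤ p + 2.
Before p := 3*cnt - 3: 2*cnt ≥ 1
Before p := 2*z - 7: 2*cnt ≥ 1
Before cnt := cnt - 1: 2*cnt ≥ 3
Answer: WP = 2*cnt ≥ 3


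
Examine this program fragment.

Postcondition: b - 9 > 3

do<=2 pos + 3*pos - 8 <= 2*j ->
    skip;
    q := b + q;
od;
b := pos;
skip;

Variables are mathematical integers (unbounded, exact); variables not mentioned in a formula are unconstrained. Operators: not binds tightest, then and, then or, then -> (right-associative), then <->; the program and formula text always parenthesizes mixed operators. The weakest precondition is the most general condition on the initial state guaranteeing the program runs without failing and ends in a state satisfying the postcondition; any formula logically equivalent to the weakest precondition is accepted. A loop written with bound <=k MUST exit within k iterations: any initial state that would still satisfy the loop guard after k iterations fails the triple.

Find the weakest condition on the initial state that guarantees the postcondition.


Working backward. After the program, the postcondition b - 9 > 3 must hold; in canonical form it is b > 12.
Before skip: b > 12
Before b := pos: pos > 12
Before the loop (bound <=2), unroll the exhaustion recursion (WP_0 = exit-now case; WP_j = one more guarded iteration, up to j = 2):
  WP_0: (not (4*pos <= 2*j + 8)) and pos > 12
  WP_1: (4*pos <= 2*j + 8 -> ((not (4*pos <= 2*j + 8)) and pos > 12)) and ((not (4*pos <= 2*j + 8)) -> pos > 12)
  WP_2: (4*pos <= 2*j + 8 -> ((4*pos <= 2*j + 8 -> ((not (4*pos <= 2*j + 8)) and pos > 12)) and ((not (4*pos <= 2*j + 8)) -> pos > 12))) and ((not (4*pos <= 2*j + 8)) -> pos > 12)
So before the loop: (4*pos <= 2*j + 8 -> ((4*pos <= 2*j + 8 -> ((not (4*pos <= 2*j + 8)) and pos > 12)) and ((not (4*pos <= 2*j + 8)) -> pos > 12))) and ((not (4*pos <= 2*j + 8)) -> pos > 12)
Answer: WP = (4*pos <= 2*j + 8 -> ((4*pos <= 2*j + 8 -> ((not (4*pos <= 2*j + 8)) and pos > 12)) and ((not (4*pos <= 2*j + 8)) -> pos > 12))) and ((not (4*pos <= 2*j + 8)) -> pos > 12)


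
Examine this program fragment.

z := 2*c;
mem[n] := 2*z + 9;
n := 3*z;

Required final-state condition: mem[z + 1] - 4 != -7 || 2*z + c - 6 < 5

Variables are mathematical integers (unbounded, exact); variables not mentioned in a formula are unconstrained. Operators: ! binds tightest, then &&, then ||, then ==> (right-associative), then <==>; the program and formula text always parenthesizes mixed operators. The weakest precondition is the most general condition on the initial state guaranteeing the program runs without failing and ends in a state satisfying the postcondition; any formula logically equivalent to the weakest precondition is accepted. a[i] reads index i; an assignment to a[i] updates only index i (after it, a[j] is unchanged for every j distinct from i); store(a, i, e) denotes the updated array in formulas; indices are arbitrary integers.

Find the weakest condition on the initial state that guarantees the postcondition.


Working backward. After the program, the postcondition mem[z + 1] - 4 != -7 || 2*z + c - 6 < 5 must hold; in canonical form it is mem[z + 1] != -3 || c + 2*z < 11.
Before n := 3*z: mem[z + 1] != -3 || c + 2*z < 11
Before mem[n] := 2*z + 9: store(mem, n, 2*z + 9)[z + 1] != -3 || c + 2*z < 11
Before z := 2*c: store(mem, n, 4*c + 9)[2*c + 1] != -3 || 5*c < 11
Answer: WP = store(mem, n, 4*c + 9)[2*c + 1] != -3 || 5*c < 11


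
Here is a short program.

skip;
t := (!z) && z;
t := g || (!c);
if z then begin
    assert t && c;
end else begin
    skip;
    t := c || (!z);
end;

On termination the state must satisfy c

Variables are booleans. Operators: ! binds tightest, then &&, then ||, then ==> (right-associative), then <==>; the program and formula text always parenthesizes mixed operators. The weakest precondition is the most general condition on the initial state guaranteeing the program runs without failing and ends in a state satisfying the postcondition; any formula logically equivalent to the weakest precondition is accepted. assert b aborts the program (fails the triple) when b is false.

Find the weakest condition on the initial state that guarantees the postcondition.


Working backward. After the program, c must hold.
Then branch requires t && c; else branch requires c.
Before the if: (z ==> (t && c)) && ((!z) ==> c)
Before t := g || (!c): (z ==> ((g || (!c)) && c)) && ((!z) ==> c)
Before t := (!z) && z: (z ==> ((g || (!c)) && c)) && ((!z) ==> c)
Before skip: (z ==> ((g || (!c)) && c)) && ((!z) ==> c)
Answer: WP = (z ==> ((g || (!c)) && c)) && ((!z) ==> c)


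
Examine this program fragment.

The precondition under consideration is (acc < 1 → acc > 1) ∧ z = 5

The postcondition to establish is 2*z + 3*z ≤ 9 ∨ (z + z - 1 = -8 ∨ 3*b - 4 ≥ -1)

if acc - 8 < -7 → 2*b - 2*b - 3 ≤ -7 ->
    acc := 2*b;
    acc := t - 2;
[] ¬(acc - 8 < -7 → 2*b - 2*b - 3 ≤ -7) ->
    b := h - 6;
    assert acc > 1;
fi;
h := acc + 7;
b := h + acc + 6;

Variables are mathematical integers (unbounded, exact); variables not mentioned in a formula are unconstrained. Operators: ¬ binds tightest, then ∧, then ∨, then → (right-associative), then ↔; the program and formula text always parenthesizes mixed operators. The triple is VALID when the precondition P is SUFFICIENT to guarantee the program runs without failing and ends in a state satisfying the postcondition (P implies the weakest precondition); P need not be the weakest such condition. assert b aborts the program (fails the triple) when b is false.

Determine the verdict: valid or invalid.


Working backward. After the program, the postcondition 2*z + 3*z ≤ 9 ∨ (z + z - 1 = -8 ∨ 3*b - 4 ≥ -1) must hold; in canonical form it is 5*z ≤ 9 ∨ 2*z = -7 ∨ 3*b ≥ 3.
Before b := h + acc + 6: 5*z ≤ 9 ∨ 2*z = -7 ∨ 3*acc + 3*h ≥ -15
Before h := acc + 7: 5*z ≤ 9 ∨ 2*z = -7 ∨ 6*acc ≥ -36
Then branch requires 5*z ≤ 9 ∨ 2*z = -7 ∨ 6*t ≥ -24; else branch requires acc > 1 ∧ (5*z ≤ 9 ∨ 2*z = -7 ∨ 6*acc ≥ -36).
Before the if: ((¬(acc < 1)) → (5*z ≤ 9 ∨ 2*z = -7 ∨ 6*t ≥ -24)) ∧ (acc < 1 → (acc > 1 ∧ (5*z ≤ 9 ∨ 2*z = -7 ∨ 6*acc ≥ -36)))
The weakest precondition is ((¬(acc < 1)) → (5*z ≤ 9 ∨ 2*z = -7 ∨ 6*t ≥ -24)) ∧ (acc < 1 → (acc > 1 ∧ (5*z ≤ 9 ∨ 2*z = -7 ∨ 6*acc ≥ -36))).
Check whether (acc < 1 → acc > 1) ∧ z = 5 implies it.
Countermodel: at the initial state acc = 1, t = -5, z = 5, the precondition holds but the weakest precondition fails.
Answer: invalid


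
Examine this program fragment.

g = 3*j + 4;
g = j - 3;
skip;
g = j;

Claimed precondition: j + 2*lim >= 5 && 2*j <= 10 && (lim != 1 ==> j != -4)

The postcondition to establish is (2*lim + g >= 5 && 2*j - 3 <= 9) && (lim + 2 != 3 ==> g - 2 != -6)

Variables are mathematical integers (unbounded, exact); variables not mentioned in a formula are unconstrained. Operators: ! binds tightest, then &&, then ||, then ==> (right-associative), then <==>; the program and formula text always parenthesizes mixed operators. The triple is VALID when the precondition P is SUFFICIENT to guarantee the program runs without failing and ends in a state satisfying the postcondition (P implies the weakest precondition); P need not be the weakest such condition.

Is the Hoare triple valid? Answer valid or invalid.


Working backward. After the program, the postcondition (2*lim + g >= 5 && 2*j - 3 <= 9) && (lim + 2 != 3 ==> g - 2 != -6) must hold; in canonical form it is g + 2*lim >= 5 && 2*j <= 12 && (lim != 1 ==> g != -4).
Before g := j: j + 2*lim >= 5 && 2*j <= 12 && (lim != 1 ==> j != -4)
Before skip: j + 2*lim >= 5 && 2*j <= 12 && (lim != 1 ==> j != -4)
Before g := j - 3: j + 2*lim >= 5 && 2*j <= 12 && (lim != 1 ==> j != -4)
Before g := 3*j + 4: j + 2*lim >= 5 && 2*j <= 12 && (lim != 1 ==> j != -4)
The weakest precondition is j + 2*lim >= 5 && 2*j <= 12 && (lim != 1 ==> j != -4).
Check whether j + 2*lim >= 5 && 2*j <= 10 && (lim != 1 ==> j != -4) implies it.
Every state satisfying the precondition satisfies the weakest precondition: the implication holds.
Answer: valid


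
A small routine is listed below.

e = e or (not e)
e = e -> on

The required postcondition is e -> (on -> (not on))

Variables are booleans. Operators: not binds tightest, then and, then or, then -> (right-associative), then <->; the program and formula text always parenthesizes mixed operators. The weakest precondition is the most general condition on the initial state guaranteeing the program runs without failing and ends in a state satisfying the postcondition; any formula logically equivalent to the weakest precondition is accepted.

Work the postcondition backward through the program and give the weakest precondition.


Working backward. After the program, e -> (on -> (not on)) must hold.
Before e := e -> on: (e -> on) -> (on -> (not on))
Before e := e or (not e): on -> (on -> (not on))
Answer: WP = on -> (on -> (not on))


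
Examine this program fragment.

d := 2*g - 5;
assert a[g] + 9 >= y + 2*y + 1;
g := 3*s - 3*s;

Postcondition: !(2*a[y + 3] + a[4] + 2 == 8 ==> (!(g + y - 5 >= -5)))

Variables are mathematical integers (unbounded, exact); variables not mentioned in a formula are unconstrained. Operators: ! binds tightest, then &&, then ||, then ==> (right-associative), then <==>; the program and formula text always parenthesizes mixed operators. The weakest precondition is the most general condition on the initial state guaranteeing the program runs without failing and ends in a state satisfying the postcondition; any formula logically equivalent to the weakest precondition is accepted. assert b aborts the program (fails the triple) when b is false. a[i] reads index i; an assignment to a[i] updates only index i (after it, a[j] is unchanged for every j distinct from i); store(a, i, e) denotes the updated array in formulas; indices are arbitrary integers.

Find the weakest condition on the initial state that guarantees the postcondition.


Working backward. After the program, the postcondition !(2*a[y + 3] + a[4] + 2 == 8 ==> (!(g + y - 5 >= -5))) must hold; in canonical form it is !(2*a[y + 3] + a[4] == 6 ==> (!(g + y >= 0))).
Before g := 3*s - 3*s: !(2*a[y + 3] + a[4] == 6 ==> (!(y >= 0)))
Before assert a[g] + 9 >= y + 2*y + 1: a[g] >= 3*y - 8 && (!(2*a[y + 3] + a[4] == 6 ==> (!(y >= 0))))
Before d := 2*g - 5: a[g] >= 3*y - 8 && (!(2*a[y + 3] + a[4] == 6 ==> (!(y >= 0))))
Answer: WP = a[g] >= 3*y - 8 && (!(2*a[y + 3] + a[4] == 6 ==> (!(y >= 0))))


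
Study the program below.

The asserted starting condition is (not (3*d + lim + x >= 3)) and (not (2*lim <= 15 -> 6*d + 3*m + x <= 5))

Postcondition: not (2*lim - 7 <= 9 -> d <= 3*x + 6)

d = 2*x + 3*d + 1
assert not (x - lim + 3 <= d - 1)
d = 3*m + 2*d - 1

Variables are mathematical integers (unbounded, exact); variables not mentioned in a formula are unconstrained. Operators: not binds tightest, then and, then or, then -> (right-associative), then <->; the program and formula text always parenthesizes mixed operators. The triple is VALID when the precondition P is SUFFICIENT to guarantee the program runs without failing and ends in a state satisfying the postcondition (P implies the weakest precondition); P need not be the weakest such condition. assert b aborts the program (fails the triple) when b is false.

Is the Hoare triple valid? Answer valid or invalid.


Working backward. After the program, the postcondition not (2*lim - 7 <= 9 -> d <= 3*x + 6) must hold; in canonical form it is not (2*lim <= 16 -> d <= 3*x + 6).
Before d := 3*m + 2*d - 1: not (2*lim <= 16 -> 2*d + 3*m <= 3*x + 7)
Before assert not (x - lim + 3 <= d - 1): (not (x <= d + lim - 4)) and (not (2*lim <= 16 -> 2*d + 3*m <= 3*x + 7))
Before d := 2*x + 3*d + 1: (not (3*d + lim + x >= 3)) and (not (2*lim <= 16 -> 6*d + 3*m + x <= 5))
The weakest precondition is (not (3*d + lim + x >= 3)) and (not (2*lim <= 16 -> 6*d + 3*m + x <= 5)).
Check whether (not (3*d + lim + x >= 3)) and (not (2*lim <= 15 -> 6*d + 3*m + x <= 5)) implies it.
Every state satisfying the precondition satisfies the weakest precondition: the implication holds.
Answer: valid


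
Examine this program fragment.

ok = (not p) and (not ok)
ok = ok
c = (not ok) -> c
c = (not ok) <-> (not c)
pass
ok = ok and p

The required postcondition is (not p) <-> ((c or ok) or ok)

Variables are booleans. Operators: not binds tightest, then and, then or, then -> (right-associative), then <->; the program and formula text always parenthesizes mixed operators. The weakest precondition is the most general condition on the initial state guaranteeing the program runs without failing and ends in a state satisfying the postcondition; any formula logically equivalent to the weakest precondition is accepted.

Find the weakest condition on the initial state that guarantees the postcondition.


Working backward. After the program, the postcondition (not p) <-> ((c or ok) or ok) must hold; in canonical form it is (not p) <-> (c or ok).
Before ok := ok and p: (not p) <-> (c or (ok and p))
Before skip: (not p) <-> (c or (ok and p))
Before c := (not ok) <-> (not c): (not p) <-> (((not ok) <-> (not c)) or (ok and p))
Before c := (not ok) -> c: (not p) <-> (((not ok) <-> (not ((not ok) -> c))) or (ok and p))
Before ok := ok: (not p) <-> (((not ok) <-> (not ((not ok) -> c))) or (ok and p))
Before ok := (not p) and (not ok): (not p) <-> ((not ((not p) and (not ok))) <-> (not ((not ((not p) and (not ok))) -> c)))
Answer: WP = (not p) <-> ((not ((not p) and (not ok))) <-> (not ((not ((not p) and (not ok))) -> c)))


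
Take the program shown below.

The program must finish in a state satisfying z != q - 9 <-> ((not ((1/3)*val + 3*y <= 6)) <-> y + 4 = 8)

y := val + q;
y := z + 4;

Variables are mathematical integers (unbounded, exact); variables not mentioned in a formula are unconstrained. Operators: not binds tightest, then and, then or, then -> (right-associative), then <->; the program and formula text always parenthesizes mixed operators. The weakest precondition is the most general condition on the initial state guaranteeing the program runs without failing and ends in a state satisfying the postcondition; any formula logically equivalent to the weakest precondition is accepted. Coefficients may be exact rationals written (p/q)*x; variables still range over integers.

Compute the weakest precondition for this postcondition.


Working backward. After the program, the postcondition z != q - 9 <-> ((not ((1/3)*val + 3*y <= 6)) <-> y + 4 = 8) must hold; in canonical form it is z != q - 9 <-> ((not ((1/3)*val + 3*y <= 6)) <-> y = 4).
Before y := z + 4: z != q - 9 <-> ((not ((1/3)*val + 3*z <= -6)) <-> z = 0)
Before y := val + q: z != q - 9 <-> ((not ((1/3)*val + 3*z <= -6)) <-> z = 0)
Answer: WP = z != q - 9 <-> ((not ((1/3)*val + 3*z <= -6)) <-> z = 0)


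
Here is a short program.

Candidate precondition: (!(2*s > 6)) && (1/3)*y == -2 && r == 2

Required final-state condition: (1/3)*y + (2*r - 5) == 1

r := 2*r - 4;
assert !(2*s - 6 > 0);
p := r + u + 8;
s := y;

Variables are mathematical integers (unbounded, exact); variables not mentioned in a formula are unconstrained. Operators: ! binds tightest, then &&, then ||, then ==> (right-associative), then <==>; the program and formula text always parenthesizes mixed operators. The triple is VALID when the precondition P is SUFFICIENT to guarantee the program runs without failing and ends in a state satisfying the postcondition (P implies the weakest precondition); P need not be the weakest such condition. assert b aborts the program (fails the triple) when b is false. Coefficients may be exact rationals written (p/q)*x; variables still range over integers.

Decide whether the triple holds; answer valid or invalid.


Working backward. After the program, the postcondition (1/3)*y + (2*r - 5) == 1 must hold; in canonical form it is 2*r + (1/3)*y == 6.
Before s := y: 2*r + (1/3)*y == 6
Before p := r + u + 8: 2*r + (1/3)*y == 6
Before assert !(2*s - 6 > 0): (!(2*s > 6)) && 2*r + (1/3)*y == 6
Before r := 2*r - 4: (!(2*s > 6)) && 4*r + (1/3)*y == 14
The weakest precondition is (!(2*s > 6)) && 4*r + (1/3)*y == 14.
Check whether (!(2*s > 6)) && (1/3)*y == -2 && r == 2 implies it.
Countermodel: at the initial state r = 2, s = 3, y = -6, the precondition holds but the weakest precondition fails.
Answer: invalid


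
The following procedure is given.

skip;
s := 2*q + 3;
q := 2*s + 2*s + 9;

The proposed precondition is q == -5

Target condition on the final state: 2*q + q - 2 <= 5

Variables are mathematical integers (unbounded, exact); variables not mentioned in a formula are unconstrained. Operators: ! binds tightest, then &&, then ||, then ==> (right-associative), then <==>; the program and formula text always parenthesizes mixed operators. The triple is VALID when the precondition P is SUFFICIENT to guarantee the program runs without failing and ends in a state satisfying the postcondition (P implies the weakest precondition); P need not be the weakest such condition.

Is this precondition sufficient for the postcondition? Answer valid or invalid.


Working backward. After the program, the postcondition 2*q + q - 2 <= 5 must hold; in canonical form it is 3*q <= 7.
Before q := 2*s + 2*s + 9: 12*s <= -20
Before s := 2*q + 3: 24*q <= -56
Before skip: 24*q <= -56
The weakest precondition is 24*q <= -56.
Check whether q == -5 implies it.
Every state satisfying the precondition satisfies the weakest precondition: the implication holds.
Answer: valid


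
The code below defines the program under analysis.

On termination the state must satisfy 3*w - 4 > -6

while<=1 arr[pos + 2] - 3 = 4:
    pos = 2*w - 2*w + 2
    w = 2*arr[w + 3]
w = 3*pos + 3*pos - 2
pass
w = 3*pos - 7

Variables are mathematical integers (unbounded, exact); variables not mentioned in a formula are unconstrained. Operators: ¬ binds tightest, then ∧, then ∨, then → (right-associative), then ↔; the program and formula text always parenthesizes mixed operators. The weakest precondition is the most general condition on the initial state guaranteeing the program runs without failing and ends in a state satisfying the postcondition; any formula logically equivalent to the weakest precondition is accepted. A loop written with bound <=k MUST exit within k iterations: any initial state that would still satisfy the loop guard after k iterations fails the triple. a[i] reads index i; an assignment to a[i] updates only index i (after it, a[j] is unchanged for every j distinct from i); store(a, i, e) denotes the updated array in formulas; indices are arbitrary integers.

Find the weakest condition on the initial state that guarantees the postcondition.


Working backward. After the program, the postcondition 3*w - 4 > -6 must hold; in canonical form it is 3*w > -2.
Before w := 3*pos - 7: 9*pos > 19
Before skip: 9*pos > 19
Before w := 3*pos + 3*pos - 2: 9*pos > 19
Before the loop (bound <=1), unroll the exhaustion recursion (WP_0 = exit-now case; WP_j = one more guarded iteration, up to j = 1):
  WP_0: (¬(arr[pos + 2] = 7)) ∧ 9*pos > 19
  WP_1: (¬(arr[pos + 2] = 7)) ∧ ((¬(arr[pos + 2] = 7)) → 9*pos > 19)
So before the loop: (¬(arr[pos + 2] = 7)) ∧ ((¬(arr[pos + 2] = 7)) → 9*pos > 19)
Answer: WP = (¬(arr[pos + 2] = 7)) ∧ ((¬(arr[pos + 2] = 7)) → 9*pos > 19)


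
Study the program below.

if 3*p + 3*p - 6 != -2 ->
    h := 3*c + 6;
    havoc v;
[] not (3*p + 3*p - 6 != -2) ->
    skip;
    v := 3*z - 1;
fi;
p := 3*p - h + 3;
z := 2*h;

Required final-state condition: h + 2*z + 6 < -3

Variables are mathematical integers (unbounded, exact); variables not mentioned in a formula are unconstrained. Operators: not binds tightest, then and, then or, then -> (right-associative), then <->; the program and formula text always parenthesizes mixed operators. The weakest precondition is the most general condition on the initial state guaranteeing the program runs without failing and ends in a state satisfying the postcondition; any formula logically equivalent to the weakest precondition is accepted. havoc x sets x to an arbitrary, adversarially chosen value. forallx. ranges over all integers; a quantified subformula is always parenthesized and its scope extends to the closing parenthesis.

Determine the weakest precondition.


Working backward. After the program, the postcondition h + 2*z + 6 < -3 must hold; in canonical form it is h + 2*z < -9.
Before z := 2*h: 5*h < -9
Before p := 3*p - h + 3: 5*h < -9
Then branch requires 15*c < -39; else branch requires 5*h < -9.
Before the if: (6*p != 4 -> 15*c < -39) and ((not (6*p != 4)) -> 5*h < -9)
Answer: WP = (6*p != 4 -> 15*c < -39) and ((not (6*p != 4)) -> 5*h < -9)


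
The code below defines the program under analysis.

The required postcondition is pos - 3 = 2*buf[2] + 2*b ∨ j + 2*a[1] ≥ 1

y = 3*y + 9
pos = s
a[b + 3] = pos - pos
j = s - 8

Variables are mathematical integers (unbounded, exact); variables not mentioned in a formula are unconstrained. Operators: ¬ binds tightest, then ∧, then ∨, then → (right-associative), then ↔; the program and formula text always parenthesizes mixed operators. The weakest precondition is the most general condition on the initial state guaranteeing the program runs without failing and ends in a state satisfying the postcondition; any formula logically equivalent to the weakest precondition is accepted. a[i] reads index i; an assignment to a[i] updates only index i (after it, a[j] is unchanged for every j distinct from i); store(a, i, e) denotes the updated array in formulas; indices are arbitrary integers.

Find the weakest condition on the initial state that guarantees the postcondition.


Working backward. After the program, the postcondition pos - 3 = 2*buf[2] + 2*b ∨ j + 2*a[1] ≥ 1 must hold; in canonical form it is pos = 2*buf[2] + 2*b + 3 ∨ 2*a[1] + j ≥ 1.
Before j := s - 8: pos = 2*buf[2] + 2*b + 3 ∨ 2*a[1] + s ≥ 9
Before a[b + 3] := pos - pos: pos = 2*buf[2] + 2*b + 3 ∨ 2*store(a, b + 3, 0)[1] + s ≥ 9
Before pos := s: s = 2*buf[2] + 2*b + 3 ∨ 2*store(a, b + 3, 0)[1] + s ≥ 9
Before y := 3*y + 9: s = 2*buf[2] + 2*b + 3 ∨ 2*store(a, b + 3, 0)[1] + s ≥ 9
Answer: WP = s = 2*buf[2] + 2*b + 3 ∨ 2*store(a, b + 3, 0)[1] + s ≥ 9


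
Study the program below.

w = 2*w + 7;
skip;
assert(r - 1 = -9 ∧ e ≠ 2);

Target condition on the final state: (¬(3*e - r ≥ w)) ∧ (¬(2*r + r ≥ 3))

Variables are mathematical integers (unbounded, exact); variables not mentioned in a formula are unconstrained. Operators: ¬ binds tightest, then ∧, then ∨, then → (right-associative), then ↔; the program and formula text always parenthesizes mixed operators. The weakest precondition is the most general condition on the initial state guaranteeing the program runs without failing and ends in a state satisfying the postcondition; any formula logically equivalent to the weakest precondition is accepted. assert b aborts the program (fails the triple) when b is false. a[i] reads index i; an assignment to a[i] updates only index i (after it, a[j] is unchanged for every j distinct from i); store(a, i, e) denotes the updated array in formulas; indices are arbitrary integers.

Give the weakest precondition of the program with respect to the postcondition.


Working backward. After the program, the postcondition (¬(3*e - r ≥ w)) ∧ (¬(2*r + r ≥ 3)) must hold; in canonical form it is (¬(3*e ≥ r + w)) ∧ (¬(3*r ≥ 3)).
Before assert r - 1 = -9 ∧ e ≠ 2: r = -8 ∧ e ≠ 2 ∧ (¬(3*e ≥ r + w)) ∧ (¬(3*r ≥ 3))
Before skip: r = -8 ∧ e ≠ 2 ∧ (¬(3*e ≥ r + w)) ∧ (¬(3*r ≥ 3))
Before w := 2*w + 7: r = -8 ∧ e ≠ 2 ∧ (¬(3*e ≥ r + 2*w + 7)) ∧ (¬(3*r ≥ 3))
Answer: WP = r = -8 ∧ e ≠ 2 ∧ (¬(3*e ≥ r + 2*w + 7)) ∧ (¬(3*r ≥ 3))


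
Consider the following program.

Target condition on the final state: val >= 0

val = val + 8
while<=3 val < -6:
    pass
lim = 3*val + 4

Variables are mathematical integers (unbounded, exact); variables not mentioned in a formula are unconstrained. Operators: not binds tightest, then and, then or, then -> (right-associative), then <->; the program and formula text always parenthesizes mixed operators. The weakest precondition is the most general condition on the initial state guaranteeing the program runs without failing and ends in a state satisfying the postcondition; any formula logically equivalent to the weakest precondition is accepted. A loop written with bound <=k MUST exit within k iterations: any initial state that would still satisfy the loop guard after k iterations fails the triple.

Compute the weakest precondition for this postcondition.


Working backward. After the program, val >= 0 must hold.
Before lim := 3*val + 4: val >= 0
Before the loop (bound <=3), unroll the exhaustion recursion (WP_0 = exit-now case; WP_j = one more guarded iteration, up to j = 3):
  WP_0: (not (val < -6)) and val >= 0
  WP_1: (val < -6 -> ((not (val < -6)) and val >= 0)) and ((not (val < -6)) -> val >= 0)
  WP_2: (val < -6 -> ((val < -6 -> ((not (val < -6)) and val >= 0)) and ((not (val < -6)) -> val >= 0))) and ((not (val < -6)) -> val >= 0)
  WP_3: (val < -6 -> ((val < -6 -> ((val < -6 -> ((not (val < -6)) and val >= 0)) and ((not (val < -6)) -> val >= 0))) and ((not (val < -6)) -> val >= 0))) and ((not (val < -6)) -> val >= 0)
So before the loop: (val < -6 -> ((val < -6 -> ((val < -6 -> ((not (val < -6)) and val >= 0)) and ((not (val < -6)) -> val >= 0))) and ((not (val < -6)) -> val >= 0))) and ((not (val < -6)) -> val >= 0)
Before val := val + 8: (val < -14 -> ((val < -14 -> ((val < -14 -> ((not (val < -14)) and val >= -8)) and ((not (val < -14)) -> val >= -8))) and ((not (val < -14)) -> val >= -8))) and ((not (val < -14)) -> val >= -8)
Answer: WP = (val < -14 -> ((val < -14 -> ((val < -14 -> ((not (val < -14)) and val >= -8)) and ((not (val < -14)) -> val >= -8))) and ((not (val < -14)) -> val >= -8))) and ((not (val < -14)) -> val >= -8)


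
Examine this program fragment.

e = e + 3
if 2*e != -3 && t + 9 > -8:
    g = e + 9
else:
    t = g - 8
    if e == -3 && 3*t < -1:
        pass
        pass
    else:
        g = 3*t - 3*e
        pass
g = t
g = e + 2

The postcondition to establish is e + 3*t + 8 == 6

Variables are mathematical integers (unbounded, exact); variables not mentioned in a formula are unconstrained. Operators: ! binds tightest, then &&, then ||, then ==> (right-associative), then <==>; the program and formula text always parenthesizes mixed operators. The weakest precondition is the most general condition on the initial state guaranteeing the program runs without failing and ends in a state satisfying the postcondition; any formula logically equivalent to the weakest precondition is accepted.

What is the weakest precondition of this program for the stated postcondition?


Working backward. After the program, the postcondition e + 3*t + 8 == 6 must hold; in canonical form it is e + 3*t == -2.
Before g := e + 2: e + 3*t == -2
Before g := t: e + 3*t == -2
Then branch requires e + 3*t == -2; else branch requires ((e == -3 && 3*g < 23) ==> e + 3*g == 22) && ((!(e == -3 && 3*g < 23)) ==> e + 3*g == 22).
Before the if: ((2*e != -3 && t > -17) ==> e + 3*t == -2) && ((!(2*e != -3 && t > -17)) ==> (((e == -3 && 3*g < 23) ==> e + 3*g == 22) && ((!(e == -3 && 3*g < 23)) ==> e + 3*g == 22)))
Before e := e + 3: ((2*e != -9 && t > -17) ==> e + 3*t == -5) && ((!(2*e != -9 && t > -17)) ==> (((e == -6 && 3*g < 23) ==> e + 3*g == 19) && ((!(e == -6 && 3*g < 23)) ==> e + 3*g == 19)))
Answer: WP = ((2*e != -9 && t > -17) ==> e + 3*t == -5) && ((!(2*e != -9 && t > -17)) ==> (((e == -6 && 3*g < 23) ==> e + 3*g == 19) && ((!(e == -6 && 3*g < 23)) ==> e + 3*g == 19)))


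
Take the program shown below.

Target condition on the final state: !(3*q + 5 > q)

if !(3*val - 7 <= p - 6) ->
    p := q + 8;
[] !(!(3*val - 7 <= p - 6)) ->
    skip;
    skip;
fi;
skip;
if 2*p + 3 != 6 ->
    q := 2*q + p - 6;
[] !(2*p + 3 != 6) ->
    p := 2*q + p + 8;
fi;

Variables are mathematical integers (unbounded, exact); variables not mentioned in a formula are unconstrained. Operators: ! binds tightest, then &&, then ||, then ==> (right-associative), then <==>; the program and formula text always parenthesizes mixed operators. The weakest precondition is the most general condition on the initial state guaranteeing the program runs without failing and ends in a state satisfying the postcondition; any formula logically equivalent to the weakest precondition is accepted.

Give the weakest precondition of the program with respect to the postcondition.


Working backward. After the program, the postcondition !(3*q + 5 > q) must hold; in canonical form it is !(2*q > -5).
Then branch requires !(2*p + 4*q > 7); else branch requires !(2*q > -5).
Before the if: (2*p != 3 ==> (!(2*p + 4*q > 7))) && ((!(2*p != 3)) ==> (!(2*q > -5)))
Before skip: (2*p != 3 ==> (!(2*p + 4*q > 7))) && ((!(2*p != 3)) ==> (!(2*q > -5)))
Then branch requires (2*q != -13 ==> (!(6*q > -9))) && ((!(2*q != -13)) ==> (!(2*q > -5))); else branch requires (2*p != 3 ==> (!(2*p + 4*q > 7))) && ((!(2*p != 3)) ==> (!(2*q > -5))).
Before the if: ((!(3*val <= p + 1)) ==> ((2*q != -13 ==> (!(6*q > -9))) && ((!(2*q != -13)) ==> (!(2*q > -5))))) && (3*val <= p + 1 ==> ((2*p != 3 ==> (!(2*p + 4*q > 7))) && ((!(2*p != 3)) ==> (!(2*q > -5)))))
Answer: WP = ((!(3*val <= p + 1)) ==> ((2*q != -13 ==> (!(6*q > -9))) && ((!(2*q != -13)) ==> (!(2*q > -5))))) && (3*val <= p + 1 ==> ((2*p != 3 ==> (!(2*p + 4*q > 7))) && ((!(2*p != 3)) ==> (!(2*q > -5)))))


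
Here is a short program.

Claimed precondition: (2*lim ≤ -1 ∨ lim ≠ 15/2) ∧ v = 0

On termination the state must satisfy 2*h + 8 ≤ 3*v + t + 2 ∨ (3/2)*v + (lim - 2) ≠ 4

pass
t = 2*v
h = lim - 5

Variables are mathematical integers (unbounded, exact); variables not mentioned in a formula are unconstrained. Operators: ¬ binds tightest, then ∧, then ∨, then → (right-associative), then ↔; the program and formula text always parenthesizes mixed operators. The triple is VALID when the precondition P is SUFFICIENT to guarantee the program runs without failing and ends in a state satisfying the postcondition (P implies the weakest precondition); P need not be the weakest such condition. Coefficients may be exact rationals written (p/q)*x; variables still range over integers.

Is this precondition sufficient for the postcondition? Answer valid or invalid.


Working backward. After the program, the postcondition 2*h + 8 ≤ 3*v + t + 2 ∨ (3/2)*v + (lim - 2) ≠ 4 must hold; in canonical form it is 2*h ≤ t + 3*v - 6 ∨ lim + (3/2)*v ≠ 6.
Before h := lim - 5: 2*lim ≤ t + 3*v + 4 ∨ lim + (3/2)*v ≠ 6
Before t := 2*v: 2*lim ≤ 5*v + 4 ∨ lim + (3/2)*v ≠ 6
Before skip: 2*lim ≤ 5*v + 4 ∨ lim + (3/2)*v ≠ 6
The weakest precondition is 2*lim ≤ 5*v + 4 ∨ lim + (3/2)*v ≠ 6.
Check whether (2*lim ≤ -1 ∨ lim ≠ 15/2) ∧ v = 0 implies it.
Countermodel: at the initial state lim = 6, v = 0, the precondition holds but the weakest precondition fails.
Answer: invalid


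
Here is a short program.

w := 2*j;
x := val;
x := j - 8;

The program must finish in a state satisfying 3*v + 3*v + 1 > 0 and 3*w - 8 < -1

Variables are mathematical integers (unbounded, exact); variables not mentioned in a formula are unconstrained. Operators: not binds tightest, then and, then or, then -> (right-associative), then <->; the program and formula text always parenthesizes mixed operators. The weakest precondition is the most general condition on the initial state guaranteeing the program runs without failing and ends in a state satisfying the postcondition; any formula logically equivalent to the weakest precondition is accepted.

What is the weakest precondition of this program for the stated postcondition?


Working backward. After the program, the postcondition 3*v + 3*v + 1 > 0 and 3*w - 8 < -1 must hold; in canonical form it is 6*v > -1 and 3*w < 7.
Before x := j - 8: 6*v > -1 and 3*w < 7
Before x := val: 6*v > -1 and 3*w < 7
Before w := 2*j: 6*v > -1 and 6*j < 7
Answer: WP = 6*v > -1 and 6*j < 7


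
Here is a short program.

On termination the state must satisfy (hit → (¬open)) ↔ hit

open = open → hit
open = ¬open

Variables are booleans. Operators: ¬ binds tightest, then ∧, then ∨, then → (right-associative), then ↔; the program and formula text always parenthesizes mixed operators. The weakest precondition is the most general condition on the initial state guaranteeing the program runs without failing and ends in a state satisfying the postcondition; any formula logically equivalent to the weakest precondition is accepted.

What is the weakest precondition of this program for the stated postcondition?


Working backward. After the program, (hit → (¬open)) ↔ hit must hold.
Before open := ¬open: (hit → open) ↔ hit
Before open := open → hit: (hit → (open → hit)) ↔ hit
Answer: WP = (hit → (open → hit)) ↔ hit


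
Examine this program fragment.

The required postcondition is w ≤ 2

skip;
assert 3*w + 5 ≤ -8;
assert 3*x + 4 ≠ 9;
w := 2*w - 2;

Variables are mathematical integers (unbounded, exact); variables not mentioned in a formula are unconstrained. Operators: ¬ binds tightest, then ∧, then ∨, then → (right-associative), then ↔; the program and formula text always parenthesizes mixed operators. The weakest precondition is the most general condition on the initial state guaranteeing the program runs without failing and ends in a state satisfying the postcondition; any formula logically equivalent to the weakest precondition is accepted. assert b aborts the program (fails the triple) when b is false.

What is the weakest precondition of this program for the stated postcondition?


Working backward. After the program, w ≤ 2 must hold.
Before w := 2*w - 2: 2*w ≤ 4
Before assert 3*x + 4 ≠ 9: 3*x ≠ 5 ∧ 2*w ≤ 4
Before assert 3*w + 5 ≤ -8: 3*w ≤ -13 ∧ 3*x ≠ 5 ∧ 2*w ≤ 4
Before skip: 3*w ≤ -13 ∧ 3*x ≠ 5 ∧ 2*w ≤ 4
Answer: WP = 3*w ≤ -13 ∧ 3*x ≠ 5 ∧ 2*w ≤ 4


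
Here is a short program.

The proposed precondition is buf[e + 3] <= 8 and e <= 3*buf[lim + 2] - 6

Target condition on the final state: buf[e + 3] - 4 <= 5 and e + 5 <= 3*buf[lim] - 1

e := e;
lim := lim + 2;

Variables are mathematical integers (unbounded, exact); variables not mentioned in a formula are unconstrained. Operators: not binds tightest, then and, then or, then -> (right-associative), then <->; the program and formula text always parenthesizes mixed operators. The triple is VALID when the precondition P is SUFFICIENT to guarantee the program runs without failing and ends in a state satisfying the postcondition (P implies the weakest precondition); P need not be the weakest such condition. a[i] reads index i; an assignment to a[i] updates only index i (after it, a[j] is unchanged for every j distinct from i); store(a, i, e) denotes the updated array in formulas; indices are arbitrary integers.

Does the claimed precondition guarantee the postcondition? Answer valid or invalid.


Working backward. After the program, the postcondition buf[e + 3] - 4 <= 5 and e + 5 <= 3*buf[lim] - 1 must hold; in canonical form it is buf[e + 3] <= 9 and e <= 3*buf[lim] - 6.
Before lim := lim + 2: buf[e + 3] <= 9 and e <= 3*buf[lim + 2] - 6
Before e := e: buf[e + 3] <= 9 and e <= 3*buf[lim + 2] - 6
The weakest precondition is buf[e + 3] <= 9 and e <= 3*buf[lim + 2] - 6.
Check whether buf[e + 3] <= 8 and e <= 3*buf[lim + 2] - 6 implies it.
Every state satisfying the precondition satisfies the weakest precondition: the implication holds.
Answer: valid


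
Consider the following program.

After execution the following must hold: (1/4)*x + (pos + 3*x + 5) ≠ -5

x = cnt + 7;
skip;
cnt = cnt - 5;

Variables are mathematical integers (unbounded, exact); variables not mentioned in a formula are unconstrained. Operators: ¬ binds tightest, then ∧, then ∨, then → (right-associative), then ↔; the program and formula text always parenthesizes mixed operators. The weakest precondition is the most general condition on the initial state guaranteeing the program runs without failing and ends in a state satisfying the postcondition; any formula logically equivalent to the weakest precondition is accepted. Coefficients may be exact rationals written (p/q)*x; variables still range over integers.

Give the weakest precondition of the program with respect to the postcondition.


Working backward. After the program, the postcondition (1/4)*x + (pos + 3*x + 5) ≠ -5 must hold; in canonical form it is pos + (13/4)*x ≠ -10.
Before cnt := cnt - 5: pos + (13/4)*x ≠ -10
Before skip: pos + (13/4)*x ≠ -10
Before x := cnt + 7: (13/4)*cnt + pos ≠ -131/4
Answer: WP = (13/4)*cnt + pos ≠ -131/4


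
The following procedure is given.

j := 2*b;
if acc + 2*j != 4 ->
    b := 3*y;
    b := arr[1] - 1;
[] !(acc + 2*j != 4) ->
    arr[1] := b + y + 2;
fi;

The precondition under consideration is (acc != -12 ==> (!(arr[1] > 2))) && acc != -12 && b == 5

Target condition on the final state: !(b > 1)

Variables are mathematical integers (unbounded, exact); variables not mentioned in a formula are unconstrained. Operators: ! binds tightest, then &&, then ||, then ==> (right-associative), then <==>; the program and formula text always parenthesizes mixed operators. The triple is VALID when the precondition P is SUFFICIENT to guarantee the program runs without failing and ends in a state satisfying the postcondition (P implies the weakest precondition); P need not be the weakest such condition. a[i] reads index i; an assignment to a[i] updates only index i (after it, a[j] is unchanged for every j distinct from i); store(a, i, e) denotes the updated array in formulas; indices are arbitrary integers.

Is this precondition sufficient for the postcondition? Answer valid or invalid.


Working backward. After the program, !(b > 1) must hold.
Then branch requires !(arr[1] > 2); else branch requires !(b > 1).
Before the if: (acc + 2*j != 4 ==> (!(arr[1] > 2))) && ((!(acc + 2*j != 4)) ==> (!(b > 1)))
Before j := 2*b: (acc + 4*b != 4 ==> (!(arr[1] > 2))) && ((!(acc + 4*b != 4)) ==> (!(b > 1)))
The weakest precondition is (acc + 4*b != 4 ==> (!(arr[1] > 2))) && ((!(acc + 4*b != 4)) ==> (!(b > 1))).
Check whether (acc != -12 ==> (!(arr[1] > 2))) && acc != -12 && b == 5 implies it.
Countermodel: at the initial state acc = -16, arr = {[1] = 2, elsewhere 2}, b = 5, the precondition holds but the weakest precondition fails.
Answer: invalid
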